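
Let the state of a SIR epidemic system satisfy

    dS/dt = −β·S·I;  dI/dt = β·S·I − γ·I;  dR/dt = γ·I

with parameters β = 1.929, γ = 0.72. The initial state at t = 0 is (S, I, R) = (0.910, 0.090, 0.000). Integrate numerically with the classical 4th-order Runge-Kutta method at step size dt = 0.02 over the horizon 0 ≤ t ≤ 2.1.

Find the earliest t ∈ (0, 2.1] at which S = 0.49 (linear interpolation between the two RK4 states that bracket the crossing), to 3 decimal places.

t = 1.706

t=0.000: state=(0.910, 0.090, 0.000)
step 1 (dt=0.02): k1=(-0.158, 0.093, 0.065), k2=(-0.159, 0.094, 0.065), k3=(-0.159, 0.094, 0.065), k4=(-0.161, 0.095, 0.066); state += dt/6·(k1+2k2+2k3+k4)
t=0.020: state=(0.907, 0.092, 0.001)
t=0.040: state=(0.904, 0.094, 0.003)
t=0.060: state=(0.900, 0.096, 0.004)
continuing one RK4 step at a time; state shown every 5 steps (Δt=0.1):
t=0.100: state=(0.894, 0.100, 0.007)
t=0.200: state=(0.876, 0.110, 0.014)
t=0.300: state=(0.856, 0.121, 0.023)
t=0.400: state=(0.836, 0.133, 0.032)
t=0.500: state=(0.814, 0.145, 0.042)
t=0.600: state=(0.790, 0.157, 0.053)
t=0.700: state=(0.766, 0.170, 0.064)
t=0.800: state=(0.740, 0.183, 0.077)
t=0.900: state=(0.714, 0.196, 0.091)
t=1.000: state=(0.686, 0.208, 0.105)
t=1.100: state=(0.659, 0.221, 0.121)
t=1.200: state=(0.630, 0.233, 0.137)
t=1.300: state=(0.602, 0.244, 0.154)
t=1.400: state=(0.574, 0.254, 0.172)
t=1.500: state=(0.546, 0.263, 0.191)
t=1.600: state=(0.518, 0.272, 0.210)
t=1.700: state=(0.492, 0.279, 0.230)
next step: t=1.720: state=(0.486, 0.280, 0.234) — S has crossed 0.49
linear interpolation between t=1.700 (0.49164) and t=1.720 (0.48637) → t≈1.706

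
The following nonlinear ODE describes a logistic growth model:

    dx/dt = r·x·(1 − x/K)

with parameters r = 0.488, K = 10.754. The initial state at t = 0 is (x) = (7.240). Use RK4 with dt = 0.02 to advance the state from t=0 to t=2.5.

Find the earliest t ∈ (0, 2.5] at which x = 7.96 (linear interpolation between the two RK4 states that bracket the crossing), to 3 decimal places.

t=0.000: state=(7.240)
step 1 (dt=0.02): k1=(1.154), k2=(1.153), k3=(1.153), k4=(1.151); state += dt/6·(k1+2k2+2k3+k4)
t=0.020: state=(7.263)
t=0.040: state=(7.286)
t=0.060: state=(7.309)
continuing one RK4 step at a time; state shown every 5 steps (Δt=0.1):
t=0.100: state=(7.354)
t=0.200: state=(7.467)
t=0.300: state=(7.577)
t=0.400: state=(7.685)
t=0.500: state=(7.791)
t=0.600: state=(7.895)
t=0.660: state=(7.956)
next step: t=0.680: state=(7.976) — x has crossed 7.96
linear interpolation between t=0.660 (7.95584) and t=0.680 (7.97600) → t≈0.664

t = 0.664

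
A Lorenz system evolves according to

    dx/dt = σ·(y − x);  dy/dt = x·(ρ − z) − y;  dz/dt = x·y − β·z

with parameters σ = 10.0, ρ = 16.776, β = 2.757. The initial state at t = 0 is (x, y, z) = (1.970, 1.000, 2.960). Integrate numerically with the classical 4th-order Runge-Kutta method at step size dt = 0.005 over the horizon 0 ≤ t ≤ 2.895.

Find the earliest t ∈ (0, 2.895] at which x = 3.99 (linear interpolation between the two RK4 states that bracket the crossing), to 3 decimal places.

t = 0.188

t=0.000: state=(1.970, 1.000, 2.960)
step 1 (dt=0.005): k1=(-9.700, 26.218, -6.191), k2=(-8.802, 25.847, -6.045), k3=(-8.834, 25.878, -6.045), k4=(-7.964, 25.536, -5.902); state += dt/6·(k1+2k2+2k3+k4)
t=0.005: state=(1.926, 1.129, 2.930)
t=0.010: state=(1.890, 1.256, 2.901)
t=0.015: state=(1.862, 1.379, 2.874)
continuing one RK4 step at a time; state shown every 20 steps (Δt=0.1):
t=0.100: state=(2.259, 3.496, 2.641)
t=0.185: state=(3.908, 6.602, 3.259)
next step: t=0.190: state=(4.045, 6.836, 3.347) — x has crossed 3.99
linear interpolation between t=0.185 (3.90811) and t=0.190 (4.04522) → t≈0.188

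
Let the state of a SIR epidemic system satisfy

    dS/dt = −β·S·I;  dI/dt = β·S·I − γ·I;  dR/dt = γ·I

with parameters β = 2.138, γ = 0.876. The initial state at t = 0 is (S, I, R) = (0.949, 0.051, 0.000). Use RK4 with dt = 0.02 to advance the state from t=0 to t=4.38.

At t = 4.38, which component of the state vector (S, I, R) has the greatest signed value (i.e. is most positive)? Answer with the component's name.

t=0.000: state=(0.949, 0.051, 0.000)
step 1 (dt=0.02): k1=(-0.103, 0.059, 0.045), k2=(-0.105, 0.059, 0.045), k3=(-0.105, 0.059, 0.045), k4=(-0.106, 0.060, 0.046); state += dt/6·(k1+2k2+2k3+k4)
t=0.020: state=(0.947, 0.052, 0.001)
t=0.040: state=(0.945, 0.053, 0.002)
t=0.060: state=(0.943, 0.055, 0.003)
continuing one RK4 step at a time; state shown every 10 steps (Δt=0.2):
t=0.200: state=(0.926, 0.064, 0.010)
t=0.400: state=(0.898, 0.079, 0.023)
t=0.600: state=(0.865, 0.097, 0.038)
t=0.800: state=(0.826, 0.117, 0.057)
t=1.000: state=(0.783, 0.138, 0.079)
t=1.200: state=(0.734, 0.161, 0.105)
t=1.400: state=(0.682, 0.183, 0.135)
t=1.600: state=(0.628, 0.203, 0.169)
t=1.800: state=(0.574, 0.220, 0.206)
t=2.000: state=(0.521, 0.233, 0.246)
t=2.200: state=(0.470, 0.242, 0.288)
t=2.400: state=(0.424, 0.246, 0.330)
t=2.600: state=(0.381, 0.245, 0.374)
t=2.800: state=(0.344, 0.240, 0.416)
t=3.000: state=(0.311, 0.232, 0.458)
t=3.200: state=(0.282, 0.221, 0.497)
t=3.400: state=(0.257, 0.208, 0.535)
t=3.600: state=(0.236, 0.194, 0.570)
t=3.800: state=(0.218, 0.179, 0.603)
t=4.000: state=(0.203, 0.165, 0.633)
t=4.200: state=(0.189, 0.150, 0.660)
t=4.380: state=(0.179, 0.138, 0.683)
compare at T: S=0.179, I=0.138, R=0.683

largest component: R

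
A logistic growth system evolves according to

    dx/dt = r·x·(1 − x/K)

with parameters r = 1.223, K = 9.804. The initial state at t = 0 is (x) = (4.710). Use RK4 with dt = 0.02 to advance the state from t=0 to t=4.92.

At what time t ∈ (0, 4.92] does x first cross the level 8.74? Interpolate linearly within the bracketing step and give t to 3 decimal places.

t = 1.786

t=0.000: state=(4.710)
step 1 (dt=0.02): k1=(2.993), k2=(2.994), k3=(2.994), k4=(2.995); state += dt/6·(k1+2k2+2k3+k4)
t=0.020: state=(4.770)
t=0.040: state=(4.830)
t=0.060: state=(4.890)
continuing one RK4 step at a time; state shown every 10 steps (Δt=0.2):
t=0.200: state=(5.308)
t=0.400: state=(5.895)
t=0.600: state=(6.453)
t=0.800: state=(6.970)
t=1.000: state=(7.437)
t=1.200: state=(7.848)
t=1.400: state=(8.203)
t=1.600: state=(8.504)
t=1.780: state=(8.733)
next step: t=1.800: state=(8.756) — x has crossed 8.74
linear interpolation between t=1.780 (8.73305) and t=1.800 (8.75616) → t≈1.786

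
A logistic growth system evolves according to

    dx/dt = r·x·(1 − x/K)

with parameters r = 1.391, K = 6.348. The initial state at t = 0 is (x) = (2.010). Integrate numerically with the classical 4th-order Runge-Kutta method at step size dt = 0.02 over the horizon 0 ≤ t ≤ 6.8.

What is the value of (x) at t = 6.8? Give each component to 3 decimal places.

(x) = (6.347)

t=0.000: state=(2.010)
step 1 (dt=0.02): k1=(1.911), k2=(1.920), k3=(1.920), k4=(1.930); state += dt/6·(k1+2k2+2k3+k4)
t=0.020: state=(2.048)
t=0.040: state=(2.087)
t=0.060: state=(2.126)
continuing one RK4 step at a time; state shown every 25 steps (Δt=0.5):
t=0.500: state=(3.057)
t=1.000: state=(4.130)
t=1.500: state=(5.007)
t=2.000: state=(5.600)
t=2.500: state=(5.951)
t=3.000: state=(6.144)
t=3.500: state=(6.244)
t=4.000: state=(6.296)
t=4.500: state=(6.322)
t=5.000: state=(6.335)
t=5.500: state=(6.341)
t=6.000: state=(6.345)
t=6.500: state=(6.346)
t=6.800: state=(6.347)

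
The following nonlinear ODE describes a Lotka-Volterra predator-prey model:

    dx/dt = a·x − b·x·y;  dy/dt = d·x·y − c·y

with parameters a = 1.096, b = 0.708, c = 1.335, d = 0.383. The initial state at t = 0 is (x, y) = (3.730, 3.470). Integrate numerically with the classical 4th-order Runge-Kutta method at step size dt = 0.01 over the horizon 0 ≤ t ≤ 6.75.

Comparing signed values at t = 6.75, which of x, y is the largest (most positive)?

t=0.000: state=(3.730, 3.470)
step 1 (dt=0.01): k1=(-5.076, 0.325), k2=(-5.045, 0.291), k3=(-5.045, 0.291), k4=(-5.015, 0.258); state += dt/6·(k1+2k2+2k3+k4)
t=0.010: state=(3.680, 3.473)
t=0.020: state=(3.630, 3.475)
t=0.030: state=(3.581, 3.477)
continuing one RK4 step at a time; state shown every 25 steps (Δt=0.25):
t=0.250: state=(2.666, 3.364)
t=0.500: state=(1.991, 3.003)
t=0.750: state=(1.601, 2.550)
t=1.000: state=(1.395, 2.106)
t=1.250: state=(1.310, 1.715)
t=1.500: state=(1.310, 1.392)
t=1.750: state=(1.379, 1.133)
t=2.000: state=(1.512, 0.932)
t=2.250: state=(1.710, 0.778)
t=2.500: state=(1.981, 0.665)
t=2.750: state=(2.334, 0.585)
t=3.000: state=(2.781, 0.535)
t=3.250: state=(3.335, 0.513)
t=3.500: state=(4.005, 0.521)
t=3.750: state=(4.786, 0.568)
t=4.000: state=(5.646, 0.671)
t=4.250: state=(6.496, 0.860)
t=4.500: state=(7.146, 1.186)
t=4.750: state=(7.299, 1.705)
t=5.000: state=(6.686, 2.402)
t=5.250: state=(5.400, 3.079)
t=5.500: state=(3.962, 3.449)
t=5.750: state=(2.825, 3.407)
t=6.000: state=(2.087, 3.078)
t=6.250: state=(1.654, 2.632)
t=6.500: state=(1.422, 2.181)
t=6.750: state=(1.318, 1.780)
compare at T: x=1.318, y=1.780

largest component: y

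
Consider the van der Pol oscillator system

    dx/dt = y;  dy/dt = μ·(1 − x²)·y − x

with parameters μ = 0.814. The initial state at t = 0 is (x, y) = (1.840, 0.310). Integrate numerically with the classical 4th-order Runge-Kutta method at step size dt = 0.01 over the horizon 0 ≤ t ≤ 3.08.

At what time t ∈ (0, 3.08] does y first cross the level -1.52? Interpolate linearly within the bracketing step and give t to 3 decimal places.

t=0.000: state=(1.840, 0.310)
step 1 (dt=0.01): k1=(0.310, -2.442), k2=(0.298, -2.421), k3=(0.298, -2.421), k4=(0.286, -2.400); state += dt/6·(k1+2k2+2k3+k4)
t=0.010: state=(1.843, 0.286)
t=0.020: state=(1.846, 0.262)
t=0.030: state=(1.848, 0.239)
continuing one RK4 step at a time; state shown every 10 steps (Δt=0.1):
t=0.100: state=(1.859, 0.086)
t=0.200: state=(1.859, -0.098)
t=0.300: state=(1.841, -0.248)
t=0.400: state=(1.810, -0.372)
t=0.500: state=(1.767, -0.475)
t=0.600: state=(1.715, -0.563)
t=0.700: state=(1.655, -0.641)
t=0.800: state=(1.587, -0.714)
t=0.900: state=(1.513, -0.783)
t=1.000: state=(1.431, -0.853)
t=1.100: state=(1.342, -0.925)
t=1.200: state=(1.246, -1.001)
t=1.300: state=(1.141, -1.085)
t=1.400: state=(1.028, -1.177)
t=1.500: state=(0.906, -1.280)
t=1.600: state=(0.772, -1.396)
t=1.690: state=(0.641, -1.513)
next step: t=1.700: state=(0.626, -1.527) — y has crossed -1.52
linear interpolation between t=1.690 (-1.51282) and t=1.700 (-1.52656) → t≈1.695

t = 1.695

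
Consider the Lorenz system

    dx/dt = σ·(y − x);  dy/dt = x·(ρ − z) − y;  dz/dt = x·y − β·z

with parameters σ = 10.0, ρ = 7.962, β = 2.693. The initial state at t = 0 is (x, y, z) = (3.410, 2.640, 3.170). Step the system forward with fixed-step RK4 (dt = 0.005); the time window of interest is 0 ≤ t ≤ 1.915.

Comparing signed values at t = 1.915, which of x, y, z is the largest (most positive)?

largest component: z

t=0.000: state=(3.410, 2.640, 3.170)
step 1 (dt=0.005): k1=(-7.700, 13.701, 0.466), k2=(-7.165, 13.570, 0.528), k3=(-7.182, 13.576, 0.530), k4=(-6.662, 13.452, 0.593); state += dt/6·(k1+2k2+2k3+k4)
t=0.005: state=(3.374, 2.708, 3.173)
t=0.010: state=(3.343, 2.775, 3.176)
t=0.015: state=(3.317, 2.840, 3.180)
continuing one RK4 step at a time; state shown every 20 steps (Δt=0.1):
t=0.100: state=(3.385, 3.868, 3.374)
t=0.200: state=(4.115, 5.017, 4.047)
t=0.300: state=(5.058, 5.976, 5.339)
t=0.400: state=(5.806, 6.312, 7.072)
t=0.500: state=(5.962, 5.749, 8.577)
t=0.600: state=(5.434, 4.656, 9.166)
t=0.700: state=(4.569, 3.694, 8.812)
t=0.800: state=(3.797, 3.163, 7.963)
t=0.900: state=(3.327, 3.020, 7.029)
t=1.000: state=(3.168, 3.146, 6.235)
t=1.100: state=(3.263, 3.464, 5.689)
t=1.200: state=(3.552, 3.918, 5.447)
t=1.300: state=(3.974, 4.437, 5.545)
t=1.400: state=(4.445, 4.905, 5.973)
t=1.500: state=(4.849, 5.174, 6.638)
t=1.600: state=(5.058, 5.137, 7.332)
t=1.700: state=(5.002, 4.821, 7.811)
t=1.800: state=(4.730, 4.390, 7.932)
t=1.900: state=(4.372, 4.020, 7.728)
t=1.915: state=(4.320, 3.977, 7.677)
compare at T: x=4.320, y=3.977, z=7.677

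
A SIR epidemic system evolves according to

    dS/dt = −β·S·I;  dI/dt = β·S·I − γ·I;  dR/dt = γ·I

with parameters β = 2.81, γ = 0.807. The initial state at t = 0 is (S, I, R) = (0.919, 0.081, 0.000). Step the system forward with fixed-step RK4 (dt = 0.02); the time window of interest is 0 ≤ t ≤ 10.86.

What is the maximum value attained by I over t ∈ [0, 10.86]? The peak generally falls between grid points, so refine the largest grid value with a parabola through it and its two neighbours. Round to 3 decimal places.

t=0.000: state=(0.919, 0.081, 0.000)
step 1 (dt=0.02): k1=(-0.209, 0.144, 0.065), k2=(-0.212, 0.146, 0.067), k3=(-0.212, 0.146, 0.067), k4=(-0.216, 0.148, 0.068); state += dt/6·(k1+2k2+2k3+k4)
t=0.020: state=(0.915, 0.084, 0.001)
t=0.040: state=(0.910, 0.087, 0.003)
t=0.060: state=(0.906, 0.090, 0.004)
continuing one RK4 step at a time; state shown every 25 steps (Δt=0.5):
t=0.500: state=(0.770, 0.179, 0.051)
t=1.000: state=(0.548, 0.304, 0.148)
t=1.500: state=(0.337, 0.375, 0.288)
t=2.000: state=(0.199, 0.362, 0.439)
t=2.500: state=(0.125, 0.302, 0.574)
t=3.000: state=(0.086, 0.233, 0.682)
t=3.500: state=(0.065, 0.173, 0.763)
t=4.000: state=(0.052, 0.125, 0.823)
t=4.500: state=(0.045, 0.089, 0.865)
t=5.000: state=(0.041, 0.063, 0.896)
t=5.500: state=(0.038, 0.045, 0.918)
t=6.000: state=(0.036, 0.031, 0.933)
t=6.500: state=(0.034, 0.022, 0.944)
t=7.000: state=(0.034, 0.015, 0.951)
t=7.500: state=(0.033, 0.011, 0.956)
t=8.000: state=(0.032, 0.008, 0.960)
t=8.500: state=(0.032, 0.005, 0.963)
t=9.000: state=(0.032, 0.004, 0.964)
t=9.500: state=(0.032, 0.003, 0.966)
t=10.000: state=(0.032, 0.002, 0.966)
t=10.500: state=(0.032, 0.001, 0.967)
t=10.860: state=(0.032, 0.001, 0.967)
largest grid value and its neighbours: I(1.640)=0.37875, I(1.660)=0.37875, I(1.680)=0.37863
parabola through these three points peaks at t≈1.650 with I≈0.37877

max I = 0.379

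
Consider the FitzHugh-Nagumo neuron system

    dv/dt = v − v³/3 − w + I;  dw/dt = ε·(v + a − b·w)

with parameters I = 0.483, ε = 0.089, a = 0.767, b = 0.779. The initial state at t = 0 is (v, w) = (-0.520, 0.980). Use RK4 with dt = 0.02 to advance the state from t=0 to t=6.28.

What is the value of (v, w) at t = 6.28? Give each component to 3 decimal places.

(v, w) = (-1.626, 0.233)

t=0.000: state=(-0.520, 0.980)
step 1 (dt=0.02): k1=(-0.970, -0.046), k2=(-0.977, -0.047), k3=(-0.977, -0.047), k4=(-0.983, -0.048); state += dt/6·(k1+2k2+2k3+k4)
t=0.020: state=(-0.540, 0.979)
t=0.040: state=(-0.559, 0.978)
t=0.060: state=(-0.579, 0.977)
continuing one RK4 step at a time; state shown every 25 steps (Δt=0.5):
t=0.500: state=(-1.063, 0.946)
t=1.000: state=(-1.544, 0.889)
t=1.500: state=(-1.776, 0.819)
t=2.000: state=(-1.836, 0.745)
t=2.500: state=(-1.834, 0.673)
t=3.000: state=(-1.812, 0.604)
t=3.500: state=(-1.785, 0.538)
t=4.000: state=(-1.757, 0.476)
t=4.500: state=(-1.728, 0.417)
t=5.000: state=(-1.699, 0.361)
t=5.500: state=(-1.670, 0.309)
t=6.000: state=(-1.642, 0.260)
t=6.280: state=(-1.626, 0.233)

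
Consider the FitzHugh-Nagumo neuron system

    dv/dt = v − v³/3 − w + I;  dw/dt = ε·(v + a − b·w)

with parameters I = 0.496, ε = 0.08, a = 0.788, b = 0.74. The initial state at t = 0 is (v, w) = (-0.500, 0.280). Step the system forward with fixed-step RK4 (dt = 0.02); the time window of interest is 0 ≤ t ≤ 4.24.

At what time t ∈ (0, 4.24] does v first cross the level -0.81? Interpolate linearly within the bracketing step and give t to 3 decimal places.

t=0.000: state=(-0.500, 0.280)
step 1 (dt=0.02): k1=(-0.242, 0.006), k2=(-0.244, 0.006), k3=(-0.244, 0.006), k4=(-0.246, 0.006); state += dt/6·(k1+2k2+2k3+k4)
t=0.020: state=(-0.505, 0.280)
t=0.040: state=(-0.510, 0.280)
t=0.060: state=(-0.515, 0.280)
continuing one RK4 step at a time; state shown every 10 steps (Δt=0.2):
t=0.200: state=(-0.552, 0.281)
t=0.400: state=(-0.612, 0.281)
t=0.600: state=(-0.681, 0.280)
t=0.800: state=(-0.756, 0.278)
t=0.920: state=(-0.804, 0.276)
next step: t=0.940: state=(-0.812, 0.275) — v has crossed -0.81
linear interpolation between t=0.920 (-0.80419) and t=0.940 (-0.81243) → t≈0.934

t = 0.934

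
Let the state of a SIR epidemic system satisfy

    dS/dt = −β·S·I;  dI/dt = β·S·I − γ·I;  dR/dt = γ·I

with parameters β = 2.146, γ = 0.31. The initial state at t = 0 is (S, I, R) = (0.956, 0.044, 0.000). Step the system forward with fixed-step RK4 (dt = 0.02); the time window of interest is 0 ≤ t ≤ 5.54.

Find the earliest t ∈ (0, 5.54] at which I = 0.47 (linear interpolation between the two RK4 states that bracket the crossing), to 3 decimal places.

t = 1.843

t=0.000: state=(0.956, 0.044, 0.000)
step 1 (dt=0.02): k1=(-0.090, 0.077, 0.014), k2=(-0.092, 0.078, 0.014), k3=(-0.092, 0.078, 0.014), k4=(-0.093, 0.079, 0.014); state += dt/6·(k1+2k2+2k3+k4)
t=0.020: state=(0.954, 0.046, 0.000)
t=0.040: state=(0.952, 0.047, 0.001)
t=0.060: state=(0.950, 0.049, 0.001)
continuing one RK4 step at a time; state shown every 10 steps (Δt=0.2):
t=0.200: state=(0.935, 0.062, 0.003)
t=0.400: state=(0.906, 0.087, 0.008)
t=0.600: state=(0.867, 0.119, 0.014)
t=0.800: state=(0.816, 0.161, 0.023)
t=1.000: state=(0.754, 0.212, 0.034)
t=1.200: state=(0.680, 0.271, 0.049)
t=1.400: state=(0.597, 0.335, 0.068)
t=1.600: state=(0.510, 0.399, 0.091)
t=1.800: state=(0.424, 0.458, 0.117)
t=1.840: state=(0.408, 0.469, 0.123)
next step: t=1.860: state=(0.400, 0.474, 0.126) — I has crossed 0.47
linear interpolation between t=1.840 (0.46920) and t=1.860 (0.47445) → t≈1.843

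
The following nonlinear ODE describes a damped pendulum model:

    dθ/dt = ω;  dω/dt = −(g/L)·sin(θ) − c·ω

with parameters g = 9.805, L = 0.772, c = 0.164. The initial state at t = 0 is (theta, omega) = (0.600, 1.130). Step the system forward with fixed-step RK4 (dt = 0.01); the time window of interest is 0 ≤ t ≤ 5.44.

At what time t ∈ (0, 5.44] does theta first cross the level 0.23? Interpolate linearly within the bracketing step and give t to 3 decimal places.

t=0.000: state=(0.600, 1.130)
step 1 (dt=0.01): k1=(1.130, -7.357), k2=(1.093, -7.410), k3=(1.093, -7.408), k4=(1.056, -7.459); state += dt/6·(k1+2k2+2k3+k4)
t=0.010: state=(0.611, 1.056)
t=0.020: state=(0.621, 0.981)
t=0.030: state=(0.631, 0.905)
continuing one RK4 step at a time; state shown every 20 steps (Δt=0.2):
t=0.200: state=(0.670, -0.442)
t=0.400: state=(0.439, -1.786)
t=0.500: state=(0.238, -2.178)
next step: t=0.510: state=(0.216, -2.203) — theta has crossed 0.23
linear interpolation between t=0.500 (0.23824) and t=0.510 (0.21633) → t≈0.504

t = 0.504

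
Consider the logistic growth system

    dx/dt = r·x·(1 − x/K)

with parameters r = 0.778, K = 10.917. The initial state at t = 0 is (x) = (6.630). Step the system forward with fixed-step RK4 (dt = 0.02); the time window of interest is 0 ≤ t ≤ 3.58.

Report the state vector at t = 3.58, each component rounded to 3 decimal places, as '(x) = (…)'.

(x) = (10.498)

t=0.000: state=(6.630)
step 1 (dt=0.02): k1=(2.026), k2=(2.022), k3=(2.022), k4=(2.019); state += dt/6·(k1+2k2+2k3+k4)
t=0.020: state=(6.670)
t=0.040: state=(6.711)
t=0.060: state=(6.751)
continuing one RK4 step at a time; state shown every 10 steps (Δt=0.2):
t=0.200: state=(7.028)
t=0.400: state=(7.408)
t=0.600: state=(7.768)
t=0.800: state=(8.105)
t=1.000: state=(8.417)
t=1.200: state=(8.704)
t=1.400: state=(8.966)
t=1.600: state=(9.203)
t=1.800: state=(9.416)
t=2.000: state=(9.606)
t=2.200: state=(9.776)
t=2.400: state=(9.925)
t=2.600: state=(10.057)
t=2.800: state=(10.172)
t=3.000: state=(10.273)
t=3.200: state=(10.361)
t=3.400: state=(10.438)
t=3.580: state=(10.498)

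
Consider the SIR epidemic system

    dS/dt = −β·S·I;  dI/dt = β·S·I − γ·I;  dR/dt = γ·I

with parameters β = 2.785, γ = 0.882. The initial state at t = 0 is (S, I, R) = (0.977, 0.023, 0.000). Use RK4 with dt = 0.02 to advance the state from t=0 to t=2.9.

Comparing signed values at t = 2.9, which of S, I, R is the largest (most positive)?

largest component: R

t=0.000: state=(0.977, 0.023, 0.000)
step 1 (dt=0.02): k1=(-0.063, 0.042, 0.020), k2=(-0.064, 0.043, 0.021), k3=(-0.064, 0.043, 0.021), k4=(-0.065, 0.044, 0.021); state += dt/6·(k1+2k2+2k3+k4)
t=0.020: state=(0.976, 0.024, 0.000)
t=0.040: state=(0.974, 0.025, 0.001)
t=0.060: state=(0.973, 0.026, 0.001)
continuing one RK4 step at a time; state shown every 5 steps (Δt=0.1):
t=0.100: state=(0.970, 0.028, 0.002)
t=0.200: state=(0.962, 0.033, 0.005)
t=0.300: state=(0.952, 0.040, 0.008)
t=0.400: state=(0.941, 0.047, 0.012)
t=0.500: state=(0.928, 0.056, 0.016)
t=0.600: state=(0.912, 0.066, 0.022)
t=0.700: state=(0.894, 0.078, 0.028)
t=0.800: state=(0.873, 0.091, 0.036)
t=0.900: state=(0.849, 0.106, 0.044)
t=1.000: state=(0.823, 0.123, 0.054)
t=1.100: state=(0.793, 0.141, 0.066)
t=1.200: state=(0.761, 0.160, 0.079)
t=1.300: state=(0.725, 0.180, 0.094)
t=1.400: state=(0.688, 0.201, 0.111)
t=1.500: state=(0.649, 0.222, 0.130)
t=1.600: state=(0.608, 0.242, 0.150)
t=1.700: state=(0.567, 0.261, 0.172)
t=1.800: state=(0.526, 0.278, 0.196)
t=1.900: state=(0.486, 0.293, 0.221)
t=2.000: state=(0.447, 0.305, 0.248)
t=2.100: state=(0.410, 0.315, 0.275)
t=2.200: state=(0.375, 0.322, 0.303)
t=2.300: state=(0.343, 0.326, 0.332)
t=2.400: state=(0.313, 0.327, 0.361)
t=2.500: state=(0.286, 0.325, 0.389)
t=2.600: state=(0.261, 0.321, 0.418)
t=2.700: state=(0.239, 0.315, 0.446)
t=2.800: state=(0.219, 0.307, 0.473)
t=2.900: state=(0.201, 0.298, 0.500)
compare at T: S=0.201, I=0.298, R=0.500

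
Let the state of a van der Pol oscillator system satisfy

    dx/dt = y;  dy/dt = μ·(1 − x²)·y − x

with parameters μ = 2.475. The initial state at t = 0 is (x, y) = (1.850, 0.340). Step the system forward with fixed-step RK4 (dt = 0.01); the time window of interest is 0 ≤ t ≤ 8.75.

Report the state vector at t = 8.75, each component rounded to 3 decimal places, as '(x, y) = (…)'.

(x, y) = (1.785, -0.313)

t=0.000: state=(1.850, 0.340)
step 1 (dt=0.01): k1=(0.340, -3.889), k2=(0.321, -3.779), k3=(0.321, -3.782), k4=(0.302, -3.674); state += dt/6·(k1+2k2+2k3+k4)
t=0.010: state=(1.853, 0.302)
t=0.020: state=(1.856, 0.266)
t=0.030: state=(1.859, 0.233)
continuing one RK4 step at a time; state shown every 50 steps (Δt=0.5):
t=0.500: state=(1.798, -0.282)
t=1.000: state=(1.636, -0.360)
t=1.500: state=(1.435, -0.453)
t=2.000: state=(1.167, -0.645)
t=2.500: state=(0.731, -1.221)
t=3.000: state=(-0.366, -3.717)
t=3.500: state=(-1.963, -0.811)
t=4.000: state=(-1.971, 0.245)
t=4.500: state=(-1.832, 0.300)
t=5.000: state=(-1.671, 0.349)
t=5.500: state=(-1.477, 0.431)
t=6.000: state=(-1.227, 0.593)
t=6.500: state=(-0.840, 1.042)
t=7.000: state=(0.042, 2.975)
t=7.500: state=(1.841, 1.788)
t=8.000: state=(1.993, -0.215)
t=8.500: state=(1.861, -0.292)
t=8.750: state=(1.785, -0.313)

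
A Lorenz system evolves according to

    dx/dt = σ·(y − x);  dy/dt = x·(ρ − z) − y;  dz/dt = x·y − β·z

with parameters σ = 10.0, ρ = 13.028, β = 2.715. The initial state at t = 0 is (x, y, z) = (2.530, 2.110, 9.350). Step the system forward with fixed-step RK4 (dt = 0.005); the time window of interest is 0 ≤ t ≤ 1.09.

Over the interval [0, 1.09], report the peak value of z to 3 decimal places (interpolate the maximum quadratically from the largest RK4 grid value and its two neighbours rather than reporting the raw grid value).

max z = 16.017

t=0.000: state=(2.530, 2.110, 9.350)
step 1 (dt=0.005): k1=(-4.200, 7.195, -20.047), k2=(-3.915, 7.265, -19.888), k3=(-3.920, 7.266, -19.887), k4=(-3.641, 7.337, -19.727); state += dt/6·(k1+2k2+2k3+k4)
t=0.005: state=(2.510, 2.146, 9.251)
t=0.010: state=(2.494, 2.183, 9.153)
t=0.015: state=(2.479, 2.221, 9.057)
continuing one RK4 step at a time; state shown every 10 steps (Δt=0.05):
t=0.050: state=(2.447, 2.507, 8.429)
t=0.100: state=(2.571, 2.992, 7.680)
t=0.150: state=(2.860, 3.592, 7.122)
t=0.200: state=(3.300, 4.330, 6.787)
t=0.250: state=(3.890, 5.219, 6.729)
t=0.300: state=(4.628, 6.246, 7.018)
t=0.350: state=(5.498, 7.341, 7.742)
t=0.400: state=(6.444, 8.351, 8.964)
t=0.450: state=(7.355, 9.031, 10.656)
t=0.500: state=(8.055, 9.111, 12.607)
t=0.550: state=(8.354, 8.455, 14.414)
t=0.600: state=(8.142, 7.210, 15.629)
t=0.650: state=(7.467, 5.764, 16.016)
t=0.700: state=(6.518, 4.506, 15.654)
t=0.750: state=(5.526, 3.630, 14.800)
t=0.800: state=(4.665, 3.143, 13.717)
t=0.850: state=(4.019, 2.962, 12.588)
t=0.900: state=(3.605, 2.999, 11.515)
t=0.950: state=(3.403, 3.193, 10.556)
t=1.000: state=(3.385, 3.514, 9.745)
t=1.050: state=(3.525, 3.951, 9.109)
t=1.090: state=(3.739, 4.381, 8.744)
largest grid value and its neighbours: z(0.645)=16.01484, z(0.650)=16.01648, z(0.655)=16.01046
parabola through these three points peaks at t≈0.649 with z≈16.01680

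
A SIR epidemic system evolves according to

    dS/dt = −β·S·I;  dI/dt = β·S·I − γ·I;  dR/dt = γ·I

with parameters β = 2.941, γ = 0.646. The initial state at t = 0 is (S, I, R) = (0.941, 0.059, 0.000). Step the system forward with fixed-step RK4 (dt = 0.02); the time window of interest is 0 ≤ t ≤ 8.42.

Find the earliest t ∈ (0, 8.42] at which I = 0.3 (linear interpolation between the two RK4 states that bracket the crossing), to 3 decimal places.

t = 0.948

t=0.000: state=(0.941, 0.059, 0.000)
step 1 (dt=0.02): k1=(-0.163, 0.125, 0.038), k2=(-0.166, 0.128, 0.039), k3=(-0.167, 0.128, 0.039), k4=(-0.170, 0.130, 0.040); state += dt/6·(k1+2k2+2k3+k4)
t=0.020: state=(0.938, 0.062, 0.001)
t=0.040: state=(0.934, 0.064, 0.002)
t=0.060: state=(0.931, 0.067, 0.002)
continuing one RK4 step at a time; state shown every 25 steps (Δt=0.5):
t=0.500: state=(0.810, 0.157, 0.033)
t=0.940: state=(0.606, 0.297, 0.097)
next step: t=0.960: state=(0.595, 0.304, 0.101) — I has crossed 0.3
linear interpolation between t=0.940 (0.29737) and t=0.960 (0.30410) → t≈0.948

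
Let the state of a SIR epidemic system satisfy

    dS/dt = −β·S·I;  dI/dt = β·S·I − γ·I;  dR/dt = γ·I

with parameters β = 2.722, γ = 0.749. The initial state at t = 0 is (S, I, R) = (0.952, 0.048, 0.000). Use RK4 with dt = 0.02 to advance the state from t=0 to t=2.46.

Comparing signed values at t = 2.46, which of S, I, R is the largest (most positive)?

largest component: R

t=0.000: state=(0.952, 0.048, 0.000)
step 1 (dt=0.02): k1=(-0.124, 0.088, 0.036), k2=(-0.127, 0.090, 0.037), k3=(-0.127, 0.090, 0.037), k4=(-0.129, 0.091, 0.037); state += dt/6·(k1+2k2+2k3+k4)
t=0.020: state=(0.949, 0.050, 0.001)
t=0.040: state=(0.947, 0.052, 0.001)
t=0.060: state=(0.944, 0.054, 0.002)
continuing one RK4 step at a time; state shown every 5 steps (Δt=0.1):
t=0.100: state=(0.938, 0.058, 0.004)
t=0.200: state=(0.922, 0.069, 0.009)
t=0.300: state=(0.904, 0.082, 0.014)
t=0.400: state=(0.882, 0.097, 0.021)
t=0.500: state=(0.857, 0.114, 0.029)
t=0.600: state=(0.829, 0.133, 0.038)
t=0.700: state=(0.797, 0.154, 0.049)
t=0.800: state=(0.762, 0.177, 0.061)
t=0.900: state=(0.724, 0.201, 0.075)
t=1.000: state=(0.683, 0.226, 0.091)
t=1.100: state=(0.640, 0.251, 0.109)
t=1.200: state=(0.596, 0.275, 0.129)
t=1.300: state=(0.551, 0.298, 0.150)
t=1.400: state=(0.507, 0.320, 0.173)
t=1.500: state=(0.463, 0.339, 0.198)
t=1.600: state=(0.422, 0.354, 0.224)
t=1.700: state=(0.382, 0.367, 0.251)
t=1.800: state=(0.345, 0.376, 0.279)
t=1.900: state=(0.312, 0.381, 0.307)
t=2.000: state=(0.281, 0.383, 0.336)
t=2.100: state=(0.253, 0.382, 0.365)
t=2.200: state=(0.228, 0.379, 0.393)
t=2.300: state=(0.206, 0.373, 0.421)
t=2.400: state=(0.186, 0.365, 0.449)
t=2.460: state=(0.176, 0.359, 0.465)
compare at T: S=0.176, I=0.359, R=0.465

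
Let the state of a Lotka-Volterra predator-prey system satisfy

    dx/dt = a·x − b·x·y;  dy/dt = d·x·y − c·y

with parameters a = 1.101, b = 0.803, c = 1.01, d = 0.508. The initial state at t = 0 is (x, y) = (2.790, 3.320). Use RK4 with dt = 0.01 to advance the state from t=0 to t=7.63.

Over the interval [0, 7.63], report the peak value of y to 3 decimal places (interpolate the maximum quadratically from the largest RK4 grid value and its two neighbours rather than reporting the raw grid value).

t=0.000: state=(2.790, 3.320)
step 1 (dt=0.01): k1=(-4.366, 1.352), k2=(-4.347, 1.318), k3=(-4.347, 1.318), k4=(-4.327, 1.284); state += dt/6·(k1+2k2+2k3+k4)
t=0.010: state=(2.747, 3.333)
t=0.020: state=(2.703, 3.346)
t=0.030: state=(2.661, 3.357)
continuing one RK4 step at a time; state shown every 25 steps (Δt=0.25):
t=0.250: state=(1.850, 3.451)
t=0.500: state=(1.238, 3.251)
t=0.750: state=(0.879, 2.883)
t=1.000: state=(0.677, 2.469)
t=1.250: state=(0.565, 2.074)
t=1.500: state=(0.509, 1.724)
t=1.750: state=(0.489, 1.426)
t=2.000: state=(0.496, 1.179)
t=2.250: state=(0.526, 0.977)
t=2.500: state=(0.579, 0.814)
t=2.750: state=(0.657, 0.684)
t=3.000: state=(0.762, 0.581)
t=3.250: state=(0.900, 0.502)
t=3.500: state=(1.079, 0.442)
t=3.750: state=(1.306, 0.399)
t=4.000: state=(1.592, 0.372)
t=4.250: state=(1.948, 0.362)
t=4.500: state=(2.385, 0.370)
t=4.750: state=(2.907, 0.402)
t=5.000: state=(3.511, 0.469)
t=5.250: state=(4.161, 0.593)
t=5.500: state=(4.769, 0.813)
t=5.750: state=(5.153, 1.190)
t=6.000: state=(5.056, 1.779)
t=6.250: state=(4.328, 2.523)
t=6.500: state=(3.205, 3.167)
t=6.750: state=(2.157, 3.449)
t=7.000: state=(1.428, 3.352)
t=7.250: state=(0.988, 3.029)
t=7.500: state=(0.738, 2.621)
t=7.630: state=(0.655, 2.407)
largest grid value and its neighbours: y(6.790)=3.45600, y(6.800)=3.45622, y(6.810)=3.45586
parabola through these three points peaks at t≈6.799 with y≈3.45622

max y = 3.456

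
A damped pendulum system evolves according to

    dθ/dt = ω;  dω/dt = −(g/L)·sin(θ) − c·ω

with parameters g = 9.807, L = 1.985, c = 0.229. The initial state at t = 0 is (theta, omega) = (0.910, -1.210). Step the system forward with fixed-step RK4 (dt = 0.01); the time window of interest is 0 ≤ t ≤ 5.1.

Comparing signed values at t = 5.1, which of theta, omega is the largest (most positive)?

t=0.000: state=(0.910, -1.210)
step 1 (dt=0.01): k1=(-1.210, -3.623), k2=(-1.228, -3.601), k3=(-1.228, -3.601), k4=(-1.246, -3.578); state += dt/6·(k1+2k2+2k3+k4)
t=0.010: state=(0.898, -1.246)
t=0.020: state=(0.885, -1.282)
t=0.030: state=(0.872, -1.317)
continuing one RK4 step at a time; state shown every 20 steps (Δt=0.2):
t=0.200: state=(0.603, -1.822)
t=0.400: state=(0.202, -2.120)
t=0.600: state=(-0.218, -2.014)
t=0.800: state=(-0.579, -1.543)
t=1.000: state=(-0.820, -0.844)
t=1.200: state=(-0.911, -0.063)
t=1.400: state=(-0.847, 0.691)
t=1.600: state=(-0.643, 1.321)
t=1.800: state=(-0.334, 1.718)
t=2.000: state=(0.022, 1.790)
t=2.200: state=(0.359, 1.522)
t=2.400: state=(0.614, 0.996)
t=2.600: state=(0.748, 0.335)
t=2.800: state=(0.747, -0.345)
t=3.000: state=(0.616, -0.944)
t=3.200: state=(0.381, -1.367)
t=3.400: state=(0.086, -1.530)
t=3.600: state=(-0.211, -1.398)
t=3.800: state=(-0.456, -1.013)
t=4.000: state=(-0.606, -0.471)
t=4.200: state=(-0.641, 0.122)
t=4.400: state=(-0.561, 0.669)
t=4.600: state=(-0.382, 1.083)
t=4.800: state=(-0.142, 1.286)
t=5.000: state=(0.115, 1.240)
t=5.100: state=(0.234, 1.126)
compare at T: theta=0.234, omega=1.126

largest component: omega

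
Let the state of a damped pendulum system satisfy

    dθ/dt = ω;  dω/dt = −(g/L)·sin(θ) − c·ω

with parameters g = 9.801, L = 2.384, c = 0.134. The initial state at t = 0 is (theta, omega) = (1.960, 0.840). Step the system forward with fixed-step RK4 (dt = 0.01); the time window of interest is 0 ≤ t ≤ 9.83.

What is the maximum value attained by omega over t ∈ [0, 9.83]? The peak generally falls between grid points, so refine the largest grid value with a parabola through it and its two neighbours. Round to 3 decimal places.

t=0.000: state=(1.960, 0.840)
step 1 (dt=0.01): k1=(0.840, -3.916), k2=(0.820, -3.907), k3=(0.820, -3.907), k4=(0.801, -3.898); state += dt/6·(k1+2k2+2k3+k4)
t=0.010: state=(1.968, 0.801)
t=0.020: state=(1.976, 0.762)
t=0.030: state=(1.983, 0.723)
continuing one RK4 step at a time; state shown every 50 steps (Δt=0.5):
t=0.500: state=(1.914, -1.010)
t=1.000: state=(0.936, -2.848)
t=1.500: state=(-0.633, -2.922)
t=2.000: state=(-1.626, -0.943)
t=2.500: state=(-1.583, 1.091)
t=3.000: state=(-0.580, 2.756)
t=3.500: state=(0.803, 2.325)
t=4.000: state=(1.484, 0.336)
t=4.500: state=(1.148, -1.633)
t=5.000: state=(0.006, -2.609)
t=5.500: state=(-1.066, -1.387)
t=6.000: state=(-1.267, 0.585)
t=6.500: state=(-0.543, 2.148)
t=7.000: state=(0.575, 1.950)
t=7.500: state=(1.149, 0.243)
t=8.000: state=(0.817, -1.492)
t=8.500: state=(-0.149, -2.056)
t=9.000: state=(-0.925, -0.839)
t=9.500: state=(-0.910, 0.876)
t=9.830: state=(-0.471, 1.698)
largest grid value and its neighbours: omega(3.160)=2.92061, omega(3.170)=2.92111, omega(3.180)=2.92041
parabola through these three points peaks at t≈3.169 with omega≈2.92111

max omega = 2.921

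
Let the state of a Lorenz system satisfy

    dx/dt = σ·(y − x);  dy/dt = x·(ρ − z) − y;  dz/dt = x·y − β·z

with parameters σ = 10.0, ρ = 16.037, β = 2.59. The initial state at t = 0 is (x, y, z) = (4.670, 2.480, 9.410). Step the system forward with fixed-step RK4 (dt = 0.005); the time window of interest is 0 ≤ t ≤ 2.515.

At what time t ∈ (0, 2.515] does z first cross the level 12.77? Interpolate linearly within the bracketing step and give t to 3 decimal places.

t = 0.292

t=0.000: state=(4.670, 2.480, 9.410)
step 1 (dt=0.005): k1=(-21.900, 28.468, -12.790), k2=(-20.641, 28.182, -12.515), k3=(-20.679, 28.200, -12.512), k4=(-19.456, 27.928, -12.241); state += dt/6·(k1+2k2+2k3+k4)
t=0.005: state=(4.567, 2.621, 9.347)
t=0.010: state=(4.475, 2.759, 9.288)
t=0.015: state=(4.395, 2.896, 9.230)
continuing one RK4 step at a time; state shown every 20 steps (Δt=0.1):
t=0.100: state=(4.253, 5.085, 8.686)
t=0.200: state=(5.800, 7.912, 9.586)
t=0.290: state=(7.883, 10.174, 12.688)
next step: t=0.295: state=(7.996, 10.251, 12.928) — z has crossed 12.77
linear interpolation between t=0.290 (12.68848) and t=0.295 (12.92808) → t≈0.292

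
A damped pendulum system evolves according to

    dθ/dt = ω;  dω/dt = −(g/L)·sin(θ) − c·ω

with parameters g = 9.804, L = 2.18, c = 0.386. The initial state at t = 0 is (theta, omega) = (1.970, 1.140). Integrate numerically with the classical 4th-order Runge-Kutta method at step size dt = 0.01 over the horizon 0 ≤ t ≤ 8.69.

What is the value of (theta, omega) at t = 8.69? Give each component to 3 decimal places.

t=0.000: state=(1.970, 1.140)
step 1 (dt=0.01): k1=(1.140, -4.584), k2=(1.117, -4.565), k3=(1.117, -4.565), k4=(1.094, -4.546); state += dt/6·(k1+2k2+2k3+k4)
t=0.010: state=(1.981, 1.094)
t=0.020: state=(1.992, 1.049)
t=0.030: state=(2.002, 1.004)
continuing one RK4 step at a time; state shown every 50 steps (Δt=0.5):
t=0.500: state=(2.026, -0.844)
t=1.000: state=(1.138, -2.666)
t=1.500: state=(-0.371, -2.863)
t=2.000: state=(-1.314, -0.760)
t=2.500: state=(-1.145, 1.348)
t=3.000: state=(-0.145, 2.329)
t=3.500: state=(0.801, 1.165)
t=4.000: state=(0.912, -0.685)
t=4.500: state=(0.251, -1.722)
t=5.000: state=(-0.515, -1.077)
t=5.500: state=(-0.691, 0.376)
t=6.000: state=(-0.235, 1.269)
t=6.500: state=(0.353, 0.873)
t=7.000: state=(0.518, -0.233)
t=7.500: state=(0.189, -0.944)
t=8.000: state=(-0.255, -0.673)
t=8.500: state=(-0.387, 0.163)
t=8.690: state=(-0.329, 0.443)

(theta, omega) = (-0.329, 0.443)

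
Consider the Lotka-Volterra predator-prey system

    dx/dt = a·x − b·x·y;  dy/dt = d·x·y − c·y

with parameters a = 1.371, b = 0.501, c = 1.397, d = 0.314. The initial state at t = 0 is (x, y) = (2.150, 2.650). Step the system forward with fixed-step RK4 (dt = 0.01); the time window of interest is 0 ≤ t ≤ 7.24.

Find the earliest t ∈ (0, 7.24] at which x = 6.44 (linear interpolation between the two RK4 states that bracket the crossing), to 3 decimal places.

t=0.000: state=(2.150, 2.650)
step 1 (dt=0.01): k1=(0.093, -1.913), k2=(0.104, -1.906), k3=(0.103, -1.906), k4=(0.114, -1.898); state += dt/6·(k1+2k2+2k3+k4)
t=0.010: state=(2.151, 2.631)
t=0.020: state=(2.152, 2.612)
t=0.030: state=(2.154, 2.593)
continuing one RK4 step at a time; state shown every 25 steps (Δt=0.25):
t=0.250: state=(2.235, 2.218)
t=0.500: state=(2.439, 1.878)
t=0.750: state=(2.762, 1.623)
t=1.000: state=(3.213, 1.446)
t=1.250: state=(3.805, 1.341)
t=1.500: state=(4.543, 1.312)
t=1.750: state=(5.418, 1.366)
t=2.000: state=(6.375, 1.530)
t=2.010: state=(6.413, 1.540)
next step: t=2.020: state=(6.452, 1.549) — x has crossed 6.44
linear interpolation between t=2.010 (6.41309) and t=2.020 (6.45151) → t≈2.017

t = 2.017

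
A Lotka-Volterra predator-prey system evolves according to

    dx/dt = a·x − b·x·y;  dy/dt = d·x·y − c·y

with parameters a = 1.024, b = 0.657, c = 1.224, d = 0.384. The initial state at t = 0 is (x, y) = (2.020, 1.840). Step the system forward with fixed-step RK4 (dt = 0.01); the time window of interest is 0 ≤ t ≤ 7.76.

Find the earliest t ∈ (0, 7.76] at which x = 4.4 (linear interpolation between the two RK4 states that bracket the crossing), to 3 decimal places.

t=0.000: state=(2.020, 1.840)
step 1 (dt=0.01): k1=(-0.373, -0.825), k2=(-0.368, -0.824), k3=(-0.368, -0.824), k4=(-0.362, -0.824); state += dt/6·(k1+2k2+2k3+k4)
t=0.010: state=(2.016, 1.832)
t=0.020: state=(2.013, 1.824)
t=0.030: state=(2.009, 1.815)
continuing one RK4 step at a time; state shown every 50 steps (Δt=0.5):
t=0.500: state=(1.965, 1.457)
t=1.000: state=(2.137, 1.167)
t=1.500: state=(2.511, 0.986)
t=2.000: state=(3.077, 0.912)
t=2.500: state=(3.793, 0.954)
t=2.910: state=(4.387, 1.101)
next step: t=2.920: state=(4.400, 1.106) — x has crossed 4.4
linear interpolation between t=2.910 (4.38725) and t=2.920 (4.40038) → t≈2.920

t = 2.920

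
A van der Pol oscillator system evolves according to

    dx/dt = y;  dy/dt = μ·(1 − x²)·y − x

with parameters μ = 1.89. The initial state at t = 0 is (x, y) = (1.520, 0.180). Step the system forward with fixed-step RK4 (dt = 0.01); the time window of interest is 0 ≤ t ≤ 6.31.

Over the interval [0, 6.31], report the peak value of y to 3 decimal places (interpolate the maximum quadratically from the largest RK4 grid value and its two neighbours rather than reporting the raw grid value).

t=0.000: state=(1.520, 0.180)
step 1 (dt=0.01): k1=(0.180, -1.966), k2=(0.170, -1.943), k3=(0.170, -1.943), k4=(0.161, -1.921); state += dt/6·(k1+2k2+2k3+k4)
t=0.010: state=(1.522, 0.161)
t=0.020: state=(1.523, 0.142)
t=0.030: state=(1.525, 0.123)
continuing one RK4 step at a time; state shown every 25 steps (Δt=0.25):
t=0.250: state=(1.514, -0.187)
t=0.500: state=(1.440, -0.391)
t=0.750: state=(1.323, -0.537)
t=1.000: state=(1.171, -0.689)
t=1.250: state=(0.974, -0.901)
t=1.500: state=(0.709, -1.257)
t=1.750: state=(0.320, -1.919)
t=2.000: state=(-0.293, -3.051)
t=2.250: state=(-1.162, -3.542)
t=2.500: state=(-1.827, -1.559)
t=2.750: state=(-2.009, -0.150)
t=3.000: state=(-1.988, 0.232)
t=3.250: state=(-1.915, 0.333)
t=3.500: state=(-1.826, 0.379)
t=3.750: state=(-1.726, 0.418)
t=4.000: state=(-1.616, 0.463)
t=4.250: state=(-1.494, 0.523)
t=4.500: state=(-1.353, 0.606)
t=4.750: state=(-1.187, 0.731)
t=5.000: state=(-0.981, 0.933)
t=5.250: state=(-0.708, 1.291)
t=5.500: state=(-0.309, 1.971)
t=5.750: state=(0.320, 3.125)
t=6.000: state=(1.201, 3.532)
t=6.250: state=(1.849, 1.471)
t=6.310: state=(1.923, 1.001)
largest grid value and its neighbours: y(5.920)=3.68314, y(5.930)=3.68346, y(5.940)=3.67855
parabola through these three points peaks at t≈5.926 with y≈3.68396

max y = 3.684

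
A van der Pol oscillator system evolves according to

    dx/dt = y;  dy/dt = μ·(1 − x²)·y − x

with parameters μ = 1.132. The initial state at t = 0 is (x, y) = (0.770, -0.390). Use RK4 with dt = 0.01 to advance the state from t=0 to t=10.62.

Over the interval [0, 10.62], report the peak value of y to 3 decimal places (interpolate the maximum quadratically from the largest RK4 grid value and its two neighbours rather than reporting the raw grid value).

max y = 2.785

t=0.000: state=(0.770, -0.390)
step 1 (dt=0.01): k1=(-0.390, -0.950), k2=(-0.395, -0.951), k3=(-0.395, -0.951), k4=(-0.400, -0.953); state += dt/6·(k1+2k2+2k3+k4)
t=0.010: state=(0.766, -0.400)
t=0.020: state=(0.762, -0.409)
t=0.030: state=(0.758, -0.419)
continuing one RK4 step at a time; state shown every 50 steps (Δt=0.5):
t=0.500: state=(0.446, -0.933)
t=1.000: state=(-0.206, -1.711)
t=1.500: state=(-1.176, -1.857)
t=2.000: state=(-1.740, -0.361)
t=2.500: state=(-1.692, 0.407)
t=3.000: state=(-1.403, 0.729)
t=3.500: state=(-0.950, 1.120)
t=4.000: state=(-0.211, 1.944)
t=4.500: state=(1.030, 2.747)
t=5.000: state=(1.937, 0.654)
t=5.500: state=(1.945, -0.360)
t=6.000: state=(1.693, -0.615)
t=6.500: state=(1.332, -0.846)
t=7.000: state=(0.813, -1.290)
t=7.500: state=(-0.051, -2.276)
t=8.000: state=(-1.371, -2.448)
t=8.500: state=(-2.001, -0.220)
t=9.000: state=(-1.900, 0.449)
t=9.500: state=(-1.619, 0.664)
t=10.000: state=(-1.228, 0.922)
t=10.500: state=(-0.652, 1.461)
t=10.620: state=(-0.464, 1.673)
largest grid value and its neighbours: y(4.430)=2.78476, y(4.440)=2.78503, y(4.450)=2.78350
parabola through these three points peaks at t≈4.436 with y≈2.78514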